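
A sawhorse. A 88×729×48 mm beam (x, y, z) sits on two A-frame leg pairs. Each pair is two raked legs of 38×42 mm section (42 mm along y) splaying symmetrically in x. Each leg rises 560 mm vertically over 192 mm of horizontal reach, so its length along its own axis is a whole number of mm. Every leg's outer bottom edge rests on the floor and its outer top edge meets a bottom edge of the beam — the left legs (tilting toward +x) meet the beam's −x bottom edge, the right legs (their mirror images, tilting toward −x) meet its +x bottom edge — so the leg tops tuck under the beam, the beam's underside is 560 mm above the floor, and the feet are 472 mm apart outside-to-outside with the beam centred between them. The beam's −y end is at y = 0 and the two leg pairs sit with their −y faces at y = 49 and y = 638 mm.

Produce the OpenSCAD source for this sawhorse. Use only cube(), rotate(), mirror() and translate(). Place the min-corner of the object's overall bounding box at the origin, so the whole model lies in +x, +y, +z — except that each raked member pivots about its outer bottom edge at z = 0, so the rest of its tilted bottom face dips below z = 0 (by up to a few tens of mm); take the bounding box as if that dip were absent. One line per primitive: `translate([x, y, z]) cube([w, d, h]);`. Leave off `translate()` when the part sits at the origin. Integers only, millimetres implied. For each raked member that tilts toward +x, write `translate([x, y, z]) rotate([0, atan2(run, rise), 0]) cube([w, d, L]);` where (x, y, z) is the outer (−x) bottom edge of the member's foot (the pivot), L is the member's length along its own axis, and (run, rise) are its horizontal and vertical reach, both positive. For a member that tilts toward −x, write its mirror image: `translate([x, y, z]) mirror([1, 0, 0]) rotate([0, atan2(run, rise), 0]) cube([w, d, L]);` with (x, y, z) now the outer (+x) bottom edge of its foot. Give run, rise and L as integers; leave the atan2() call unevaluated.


translate([192, 0, 560]) cube([88, 729, 48]);
translate([0, 49, 0]) rotate([0, atan2(192, 560), 0]) cube([38, 42, 592]);
translate([472, 49, 0]) mirror([1, 0, 0]) rotate([0, atan2(192, 560), 0]) cube([38, 42, 592]);
translate([0, 638, 0]) rotate([0, atan2(192, 560), 0]) cube([38, 42, 592]);
translate([472, 638, 0]) mirror([1, 0, 0]) rotate([0, atan2(192, 560), 0]) cube([38, 42, 592]);


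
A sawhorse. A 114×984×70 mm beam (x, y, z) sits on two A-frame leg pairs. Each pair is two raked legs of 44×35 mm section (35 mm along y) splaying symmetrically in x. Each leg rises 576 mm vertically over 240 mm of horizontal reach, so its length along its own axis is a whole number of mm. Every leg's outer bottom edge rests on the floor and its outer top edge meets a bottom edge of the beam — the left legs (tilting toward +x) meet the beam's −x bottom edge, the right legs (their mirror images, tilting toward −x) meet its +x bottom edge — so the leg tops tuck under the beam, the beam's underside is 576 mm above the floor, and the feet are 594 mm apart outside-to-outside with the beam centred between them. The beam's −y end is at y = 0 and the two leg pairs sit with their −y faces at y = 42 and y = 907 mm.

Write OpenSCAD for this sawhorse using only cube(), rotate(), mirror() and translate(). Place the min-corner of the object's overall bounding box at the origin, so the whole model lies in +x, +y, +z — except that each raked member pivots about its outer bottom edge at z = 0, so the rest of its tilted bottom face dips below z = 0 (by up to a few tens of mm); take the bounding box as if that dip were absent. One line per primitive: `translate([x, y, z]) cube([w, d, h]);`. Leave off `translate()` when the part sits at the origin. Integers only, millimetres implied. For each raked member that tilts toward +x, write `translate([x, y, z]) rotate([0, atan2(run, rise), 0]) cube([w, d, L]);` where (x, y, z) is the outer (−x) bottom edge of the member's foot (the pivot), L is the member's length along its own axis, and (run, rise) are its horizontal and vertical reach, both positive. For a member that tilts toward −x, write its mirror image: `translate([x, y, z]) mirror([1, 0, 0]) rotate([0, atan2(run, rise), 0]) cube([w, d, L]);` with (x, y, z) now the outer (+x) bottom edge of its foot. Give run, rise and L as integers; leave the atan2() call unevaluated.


translate([240, 0, 576]) cube([114, 984, 70]);
translate([0, 42, 0]) rotate([0, atan2(240, 576), 0]) cube([44, 35, 624]);
translate([594, 42, 0]) mirror([1, 0, 0]) rotate([0, atan2(240, 576), 0]) cube([44, 35, 624]);
translate([0, 907, 0]) rotate([0, atan2(240, 576), 0]) cube([44, 35, 624]);
translate([594, 907, 0]) mirror([1, 0, 0]) rotate([0, atan2(240, 576), 0]) cube([44, 35, 624]);


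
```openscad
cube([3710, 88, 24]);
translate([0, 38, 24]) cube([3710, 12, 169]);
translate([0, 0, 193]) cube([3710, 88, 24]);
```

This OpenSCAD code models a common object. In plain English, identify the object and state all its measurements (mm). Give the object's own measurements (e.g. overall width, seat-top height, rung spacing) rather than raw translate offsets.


An I-beam lying along x, 3710 mm long. Overall section height 217 mm. Two flanges 88 mm wide (y) and 24 mm thick, one on the floor and one at the top; a web 12 mm thick runs between them, centred on the flange width.


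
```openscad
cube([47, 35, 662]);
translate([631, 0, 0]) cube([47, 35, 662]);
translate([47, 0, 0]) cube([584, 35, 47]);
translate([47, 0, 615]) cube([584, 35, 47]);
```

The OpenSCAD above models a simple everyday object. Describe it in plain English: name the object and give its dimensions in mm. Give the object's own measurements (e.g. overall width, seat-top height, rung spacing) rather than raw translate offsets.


A rectangular picture frame lying in the x–z plane (depth along y). The opening is 584 mm wide (x) by 568 mm tall (z), surrounded by a border 47 mm wide on all four sides. The frame is 35 mm deep and is made of two full-height vertical stiles with two horizontal rails fitted between them.


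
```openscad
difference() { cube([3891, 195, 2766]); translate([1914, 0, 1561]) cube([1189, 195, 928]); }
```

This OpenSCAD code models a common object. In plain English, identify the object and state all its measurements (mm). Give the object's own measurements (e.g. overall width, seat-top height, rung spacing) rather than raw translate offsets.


A wall 3891 mm long (x), 195 mm thick (y), 2766 mm tall, with a rectangular window opening cut through it. The opening is 1189 mm wide and 928 mm tall; its sill is at z = 1561 mm and its near (−x) edge is 1914 mm from the wall's −x end. The opening passes through the full wall thickness.


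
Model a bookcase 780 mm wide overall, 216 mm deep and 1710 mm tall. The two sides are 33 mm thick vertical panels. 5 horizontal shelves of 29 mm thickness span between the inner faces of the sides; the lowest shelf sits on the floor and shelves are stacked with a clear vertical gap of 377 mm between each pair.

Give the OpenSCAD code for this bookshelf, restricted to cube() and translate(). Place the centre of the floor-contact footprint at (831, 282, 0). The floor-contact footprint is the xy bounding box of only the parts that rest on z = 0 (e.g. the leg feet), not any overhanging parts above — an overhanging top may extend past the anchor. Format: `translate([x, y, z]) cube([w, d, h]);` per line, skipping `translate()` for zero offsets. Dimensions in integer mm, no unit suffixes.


translate([441, 174, 0]) cube([33, 216, 1710]);
translate([1188, 174, 0]) cube([33, 216, 1710]);
translate([474, 174, 0]) cube([714, 216, 29]);
translate([474, 174, 406]) cube([714, 216, 29]);
translate([474, 174, 812]) cube([714, 216, 29]);
translate([474, 174, 1218]) cube([714, 216, 29]);
translate([474, 174, 1624]) cube([714, 216, 29]);


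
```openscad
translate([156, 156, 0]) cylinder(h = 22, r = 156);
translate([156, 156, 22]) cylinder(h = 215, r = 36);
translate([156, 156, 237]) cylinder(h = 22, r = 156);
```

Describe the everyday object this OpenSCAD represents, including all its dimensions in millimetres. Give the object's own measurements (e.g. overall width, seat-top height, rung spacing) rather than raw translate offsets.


A spool: two coaxial disc flanges of radius 156 mm and thickness 22 mm, joined by a core cylinder of radius 36 mm and height 215 mm. The lower flange rests on z = 0 and the three cylinders share a vertical axis.


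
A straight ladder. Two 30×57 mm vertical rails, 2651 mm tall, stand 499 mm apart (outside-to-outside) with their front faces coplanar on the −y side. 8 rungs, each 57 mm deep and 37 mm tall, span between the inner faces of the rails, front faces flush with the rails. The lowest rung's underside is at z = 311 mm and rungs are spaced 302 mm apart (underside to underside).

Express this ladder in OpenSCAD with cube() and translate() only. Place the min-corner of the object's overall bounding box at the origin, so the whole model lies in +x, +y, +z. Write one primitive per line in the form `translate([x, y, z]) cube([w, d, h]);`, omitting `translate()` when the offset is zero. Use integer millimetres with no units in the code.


cube([30, 57, 2651]);
translate([469, 0, 0]) cube([30, 57, 2651]);
translate([30, 0, 311]) cube([439, 57, 37]);
translate([30, 0, 613]) cube([439, 57, 37]);
translate([30, 0, 915]) cube([439, 57, 37]);
translate([30, 0, 1217]) cube([439, 57, 37]);
translate([30, 0, 1519]) cube([439, 57, 37]);
translate([30, 0, 1821]) cube([439, 57, 37]);
translate([30, 0, 2123]) cube([439, 57, 37]);
translate([30, 0, 2425]) cube([439, 57, 37]);


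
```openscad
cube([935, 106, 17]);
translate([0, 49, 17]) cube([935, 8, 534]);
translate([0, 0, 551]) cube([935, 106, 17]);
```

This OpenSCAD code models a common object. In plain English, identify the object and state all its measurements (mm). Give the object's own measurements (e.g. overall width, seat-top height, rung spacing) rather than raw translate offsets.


An I-beam lying along x, 935 mm long. Overall section height 568 mm. Two flanges 106 mm wide (y) and 17 mm thick, one on the floor and one at the top; a web 8 mm thick runs between them, centred on the flange width.


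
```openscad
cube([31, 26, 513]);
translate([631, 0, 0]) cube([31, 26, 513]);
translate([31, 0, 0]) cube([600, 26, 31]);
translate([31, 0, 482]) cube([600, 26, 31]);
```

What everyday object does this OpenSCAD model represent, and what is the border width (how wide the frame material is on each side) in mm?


A picture frame. The border width is 31 mm.

Four thin pieces enclosing a rectangular opening — a picture frame. The two full-height stiles are 513 mm tall; the top rail sits at z = 482 and is 31 mm tall, so the border above the opening is 513 − 482 = 31 mm, matching the stile x-width.


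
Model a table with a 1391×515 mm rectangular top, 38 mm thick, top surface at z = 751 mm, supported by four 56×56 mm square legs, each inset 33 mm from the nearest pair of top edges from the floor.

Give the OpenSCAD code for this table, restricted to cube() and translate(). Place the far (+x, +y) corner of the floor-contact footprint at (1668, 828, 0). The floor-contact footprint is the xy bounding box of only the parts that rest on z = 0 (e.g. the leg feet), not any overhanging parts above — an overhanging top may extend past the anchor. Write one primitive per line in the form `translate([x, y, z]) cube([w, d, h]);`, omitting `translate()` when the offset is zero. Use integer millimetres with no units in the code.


translate([310, 346, 713]) cube([1391, 515, 38]);
translate([343, 379, 0]) cube([56, 56, 713]);
translate([1612, 379, 0]) cube([56, 56, 713]);
translate([343, 772, 0]) cube([56, 56, 713]);
translate([1612, 772, 0]) cube([56, 56, 713]);


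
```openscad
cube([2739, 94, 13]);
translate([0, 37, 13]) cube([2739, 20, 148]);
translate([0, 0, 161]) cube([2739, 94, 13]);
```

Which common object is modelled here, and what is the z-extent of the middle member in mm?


An I-beam. The web height is 148 mm.

Two wide flanges with a thin centred web — an I-beam. Overall 174 mm minus two 13 mm flanges gives a web of 174 − 2·13 = 148 mm.


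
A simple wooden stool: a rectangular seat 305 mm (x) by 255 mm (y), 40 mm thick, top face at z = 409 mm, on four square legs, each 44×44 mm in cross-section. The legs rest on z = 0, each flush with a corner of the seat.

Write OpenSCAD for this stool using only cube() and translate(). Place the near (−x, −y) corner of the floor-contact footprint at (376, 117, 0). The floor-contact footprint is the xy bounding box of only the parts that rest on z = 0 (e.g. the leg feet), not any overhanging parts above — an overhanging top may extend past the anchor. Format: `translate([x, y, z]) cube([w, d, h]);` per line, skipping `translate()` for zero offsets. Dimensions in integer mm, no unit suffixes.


// leg_h = 409 - 40 = 369
translate([376, 117, 369]) cube([305, 255, 40]);
translate([376, 117, 0]) cube([44, 44, 369]);
translate([637, 117, 0]) cube([44, 44, 369]);
translate([376, 328, 0]) cube([44, 44, 369]);
translate([637, 328, 0]) cube([44, 44, 369]);


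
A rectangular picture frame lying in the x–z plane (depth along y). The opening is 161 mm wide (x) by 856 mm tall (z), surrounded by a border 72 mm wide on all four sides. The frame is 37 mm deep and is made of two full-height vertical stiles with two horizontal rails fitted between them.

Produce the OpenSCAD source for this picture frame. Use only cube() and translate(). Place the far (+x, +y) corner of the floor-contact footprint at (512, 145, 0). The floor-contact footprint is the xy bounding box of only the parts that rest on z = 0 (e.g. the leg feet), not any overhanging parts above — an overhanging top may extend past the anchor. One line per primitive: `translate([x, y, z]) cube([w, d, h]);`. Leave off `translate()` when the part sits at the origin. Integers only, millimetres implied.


translate([207, 108, 0]) cube([72, 37, 1000]);
translate([440, 108, 0]) cube([72, 37, 1000]);
translate([279, 108, 0]) cube([161, 37, 72]);
translate([279, 108, 928]) cube([161, 37, 72]);


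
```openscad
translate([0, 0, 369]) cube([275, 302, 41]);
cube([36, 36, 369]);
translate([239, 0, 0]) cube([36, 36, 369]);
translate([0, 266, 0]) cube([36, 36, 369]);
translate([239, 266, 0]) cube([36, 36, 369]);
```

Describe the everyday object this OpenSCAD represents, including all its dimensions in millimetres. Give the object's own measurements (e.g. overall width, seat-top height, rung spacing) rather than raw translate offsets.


A four-legged stool. The seat is a 275×302×41 mm slab whose top surface is at z = 410 mm; four square legs, each 36×36 mm in cross-section, run from the floor (z = 0) to the underside of the seat, each flush with a corner of the seat.


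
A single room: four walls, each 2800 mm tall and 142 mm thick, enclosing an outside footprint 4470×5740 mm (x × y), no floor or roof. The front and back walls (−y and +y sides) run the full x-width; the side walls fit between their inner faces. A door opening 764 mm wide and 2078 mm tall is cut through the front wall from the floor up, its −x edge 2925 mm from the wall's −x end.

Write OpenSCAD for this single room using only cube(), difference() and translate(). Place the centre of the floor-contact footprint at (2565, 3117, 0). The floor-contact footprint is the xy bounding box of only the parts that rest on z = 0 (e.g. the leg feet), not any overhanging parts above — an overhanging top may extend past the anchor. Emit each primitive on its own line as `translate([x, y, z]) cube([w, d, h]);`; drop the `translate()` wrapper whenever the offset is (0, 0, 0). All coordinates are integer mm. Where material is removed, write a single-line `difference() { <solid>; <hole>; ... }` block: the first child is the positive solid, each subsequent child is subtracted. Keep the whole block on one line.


difference() { translate([330, 247, 0]) cube([4470, 142, 2800]); translate([3255, 247, 0]) cube([764, 142, 2078]); }
translate([330, 5845, 0]) cube([4470, 142, 2800]);
translate([330, 389, 0]) cube([142, 5456, 2800]);
translate([4658, 389, 0]) cube([142, 5456, 2800]);


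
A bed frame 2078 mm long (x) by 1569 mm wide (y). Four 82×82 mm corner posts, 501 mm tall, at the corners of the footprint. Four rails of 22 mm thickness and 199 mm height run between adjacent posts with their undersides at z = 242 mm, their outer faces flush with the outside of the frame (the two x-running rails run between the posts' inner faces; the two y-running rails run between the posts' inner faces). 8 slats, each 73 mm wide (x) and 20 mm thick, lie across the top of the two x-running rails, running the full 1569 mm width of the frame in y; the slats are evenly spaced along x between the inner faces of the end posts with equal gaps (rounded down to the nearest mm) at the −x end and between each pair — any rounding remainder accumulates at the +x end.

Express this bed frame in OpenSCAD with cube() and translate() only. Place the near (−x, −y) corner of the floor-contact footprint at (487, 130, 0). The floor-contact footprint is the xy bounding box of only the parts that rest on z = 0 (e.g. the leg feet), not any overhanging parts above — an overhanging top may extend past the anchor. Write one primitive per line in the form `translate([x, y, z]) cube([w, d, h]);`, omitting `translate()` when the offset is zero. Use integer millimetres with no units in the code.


// slat z = rail_z + rail_h = 242 + 199 = 441
// slat gap = ⌊(1914 − 8·73) / 9⌋ = 147
translate([487, 130, 0]) cube([82, 82, 501]);
translate([487, 1617, 0]) cube([82, 82, 501]);
translate([2483, 130, 0]) cube([82, 82, 501]);
translate([2483, 1617, 0]) cube([82, 82, 501]);
translate([569, 130, 242]) cube([1914, 22, 199]);
translate([569, 1677, 242]) cube([1914, 22, 199]);
translate([487, 212, 242]) cube([22, 1405, 199]);
translate([2543, 212, 242]) cube([22, 1405, 199]);
translate([716, 130, 441]) cube([73, 1569, 20]);
translate([936, 130, 441]) cube([73, 1569, 20]);
translate([1156, 130, 441]) cube([73, 1569, 20]);
translate([1376, 130, 441]) cube([73, 1569, 20]);
translate([1596, 130, 441]) cube([73, 1569, 20]);
translate([1816, 130, 441]) cube([73, 1569, 20]);
translate([2036, 130, 441]) cube([73, 1569, 20]);
translate([2256, 130, 441]) cube([73, 1569, 20]);


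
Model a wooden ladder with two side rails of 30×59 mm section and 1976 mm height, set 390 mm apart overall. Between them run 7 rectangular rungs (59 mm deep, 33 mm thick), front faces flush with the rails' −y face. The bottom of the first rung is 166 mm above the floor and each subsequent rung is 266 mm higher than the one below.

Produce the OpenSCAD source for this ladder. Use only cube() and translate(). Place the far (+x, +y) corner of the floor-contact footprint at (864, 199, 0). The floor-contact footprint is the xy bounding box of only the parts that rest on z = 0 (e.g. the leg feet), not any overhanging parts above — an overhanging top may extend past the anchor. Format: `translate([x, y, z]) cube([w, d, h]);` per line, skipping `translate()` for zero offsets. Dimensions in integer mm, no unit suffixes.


translate([474, 140, 0]) cube([30, 59, 1976]);
translate([834, 140, 0]) cube([30, 59, 1976]);
translate([504, 140, 166]) cube([330, 59, 33]);
translate([504, 140, 432]) cube([330, 59, 33]);
translate([504, 140, 698]) cube([330, 59, 33]);
translate([504, 140, 964]) cube([330, 59, 33]);
translate([504, 140, 1230]) cube([330, 59, 33]);
translate([504, 140, 1496]) cube([330, 59, 33]);
translate([504, 140, 1762]) cube([330, 59, 33]);


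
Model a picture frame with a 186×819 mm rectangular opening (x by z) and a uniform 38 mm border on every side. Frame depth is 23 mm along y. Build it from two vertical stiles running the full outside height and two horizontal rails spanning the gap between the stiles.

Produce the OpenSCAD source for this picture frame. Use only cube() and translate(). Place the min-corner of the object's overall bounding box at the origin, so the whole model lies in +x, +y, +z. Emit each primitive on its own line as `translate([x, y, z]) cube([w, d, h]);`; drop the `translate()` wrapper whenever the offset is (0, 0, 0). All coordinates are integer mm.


cube([38, 23, 895]);
translate([224, 0, 0]) cube([38, 23, 895]);
translate([38, 0, 0]) cube([186, 23, 38]);
translate([38, 0, 857]) cube([186, 23, 38]);


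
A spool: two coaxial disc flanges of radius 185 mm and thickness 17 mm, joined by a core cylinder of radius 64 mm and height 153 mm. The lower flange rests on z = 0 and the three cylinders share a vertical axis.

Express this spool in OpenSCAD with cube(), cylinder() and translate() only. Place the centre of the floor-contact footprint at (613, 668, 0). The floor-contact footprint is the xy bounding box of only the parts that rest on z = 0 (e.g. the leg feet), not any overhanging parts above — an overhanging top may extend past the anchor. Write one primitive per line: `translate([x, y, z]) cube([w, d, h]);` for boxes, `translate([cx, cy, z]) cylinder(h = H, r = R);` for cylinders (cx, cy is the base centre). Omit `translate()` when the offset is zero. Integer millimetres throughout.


translate([613, 668, 0]) cylinder(h = 17, r = 185);
translate([613, 668, 17]) cylinder(h = 153, r = 64);
translate([613, 668, 170]) cylinder(h = 17, r = 185);


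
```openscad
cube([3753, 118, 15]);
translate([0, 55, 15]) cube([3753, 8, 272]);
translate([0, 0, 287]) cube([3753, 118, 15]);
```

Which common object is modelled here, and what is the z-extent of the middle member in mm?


An I-beam. The web height is 272 mm.

Two wide flanges with a thin centred web — an I-beam. Overall 302 mm minus two 15 mm flanges gives a web of 302 − 2·15 = 272 mm.


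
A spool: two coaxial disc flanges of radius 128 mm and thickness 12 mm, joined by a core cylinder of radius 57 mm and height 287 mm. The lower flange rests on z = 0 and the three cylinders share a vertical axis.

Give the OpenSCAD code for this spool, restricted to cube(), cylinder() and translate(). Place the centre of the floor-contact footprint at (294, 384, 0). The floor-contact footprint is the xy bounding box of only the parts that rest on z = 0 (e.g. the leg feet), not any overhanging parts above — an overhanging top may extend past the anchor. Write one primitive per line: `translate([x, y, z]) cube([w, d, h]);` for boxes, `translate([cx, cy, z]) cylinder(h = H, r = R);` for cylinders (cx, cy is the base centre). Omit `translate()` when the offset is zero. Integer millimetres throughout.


translate([294, 384, 0]) cylinder(h = 12, r = 128);
translate([294, 384, 12]) cylinder(h = 287, r = 57);
translate([294, 384, 299]) cylinder(h = 12, r = 128);


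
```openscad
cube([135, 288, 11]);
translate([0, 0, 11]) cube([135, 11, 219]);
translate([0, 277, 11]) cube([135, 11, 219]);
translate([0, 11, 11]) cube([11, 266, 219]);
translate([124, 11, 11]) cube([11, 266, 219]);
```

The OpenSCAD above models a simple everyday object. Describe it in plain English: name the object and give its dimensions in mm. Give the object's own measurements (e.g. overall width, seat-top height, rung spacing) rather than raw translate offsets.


An open-topped rectangular box: outside dimensions 135×288×230 mm, with a uniform wall and base thickness of 11 mm. The base is a full 135×288 slab on the floor; four walls sit on top of the base. The front and back walls (the −y and +y sides) span the full width; the two side walls fit between them.


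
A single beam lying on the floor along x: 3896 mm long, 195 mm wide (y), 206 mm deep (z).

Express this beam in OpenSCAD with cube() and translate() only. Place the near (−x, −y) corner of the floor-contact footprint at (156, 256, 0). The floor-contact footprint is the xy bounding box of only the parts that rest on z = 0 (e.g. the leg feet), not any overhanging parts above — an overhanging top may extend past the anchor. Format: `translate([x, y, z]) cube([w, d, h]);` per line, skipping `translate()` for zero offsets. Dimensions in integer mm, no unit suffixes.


translate([156, 256, 0]) cube([3896, 195, 206]);


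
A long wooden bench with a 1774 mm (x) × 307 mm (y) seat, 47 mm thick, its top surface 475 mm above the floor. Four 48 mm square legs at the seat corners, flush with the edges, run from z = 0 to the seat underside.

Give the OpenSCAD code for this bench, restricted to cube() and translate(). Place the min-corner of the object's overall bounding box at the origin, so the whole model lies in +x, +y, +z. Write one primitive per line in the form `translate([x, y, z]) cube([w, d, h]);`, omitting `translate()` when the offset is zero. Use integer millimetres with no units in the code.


translate([0, 0, 428]) cube([1774, 307, 47]);
cube([48, 48, 428]);
translate([0, 259, 0]) cube([48, 48, 428]);
translate([1726, 0, 0]) cube([48, 48, 428]);
translate([1726, 259, 0]) cube([48, 48, 428]);


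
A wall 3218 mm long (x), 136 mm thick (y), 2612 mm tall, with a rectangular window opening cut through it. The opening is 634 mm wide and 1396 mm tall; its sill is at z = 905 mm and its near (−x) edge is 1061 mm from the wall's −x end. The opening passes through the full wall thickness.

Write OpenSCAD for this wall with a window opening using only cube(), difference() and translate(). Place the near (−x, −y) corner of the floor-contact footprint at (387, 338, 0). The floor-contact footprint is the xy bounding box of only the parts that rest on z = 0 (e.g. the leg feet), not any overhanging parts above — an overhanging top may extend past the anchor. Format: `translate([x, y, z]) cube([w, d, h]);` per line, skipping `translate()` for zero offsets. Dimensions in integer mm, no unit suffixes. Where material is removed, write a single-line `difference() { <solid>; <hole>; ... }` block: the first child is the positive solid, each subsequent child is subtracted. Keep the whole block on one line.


difference() { translate([387, 338, 0]) cube([3218, 136, 2612]); translate([1448, 338, 905]) cube([634, 136, 1396]); }


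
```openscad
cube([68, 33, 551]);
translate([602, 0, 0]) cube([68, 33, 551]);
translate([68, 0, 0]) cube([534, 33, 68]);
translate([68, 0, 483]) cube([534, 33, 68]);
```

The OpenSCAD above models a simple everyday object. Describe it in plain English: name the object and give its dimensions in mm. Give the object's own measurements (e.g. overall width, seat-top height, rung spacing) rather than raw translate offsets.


A rectangular picture frame lying in the x–z plane (depth along y). The opening is 534 mm wide (x) by 415 mm tall (z), surrounded by a border 68 mm wide on all four sides. The frame is 33 mm deep and is made of two full-height vertical stiles with two horizontal rails fitted between them.


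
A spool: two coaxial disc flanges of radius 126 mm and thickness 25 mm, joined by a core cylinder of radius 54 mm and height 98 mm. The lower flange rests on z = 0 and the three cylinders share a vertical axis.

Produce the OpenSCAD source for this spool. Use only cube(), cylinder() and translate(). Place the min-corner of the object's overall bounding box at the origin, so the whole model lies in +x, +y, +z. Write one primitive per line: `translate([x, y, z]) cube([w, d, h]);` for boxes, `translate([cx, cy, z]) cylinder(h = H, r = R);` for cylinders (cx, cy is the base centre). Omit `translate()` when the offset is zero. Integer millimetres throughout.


translate([126, 126, 0]) cylinder(h = 25, r = 126);
translate([126, 126, 25]) cylinder(h = 98, r = 54);
translate([126, 126, 123]) cylinder(h = 25, r = 126);


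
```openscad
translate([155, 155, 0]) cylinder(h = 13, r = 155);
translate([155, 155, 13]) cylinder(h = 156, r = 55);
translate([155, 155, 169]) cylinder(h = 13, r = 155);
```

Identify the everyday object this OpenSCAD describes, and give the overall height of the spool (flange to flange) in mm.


A spool. The overall height is 182 mm.

Three coaxial cylinders, large–small–large — a spool. Two 13 mm flanges and a 156 mm core give 13 + 156 + 13 = 182 mm.


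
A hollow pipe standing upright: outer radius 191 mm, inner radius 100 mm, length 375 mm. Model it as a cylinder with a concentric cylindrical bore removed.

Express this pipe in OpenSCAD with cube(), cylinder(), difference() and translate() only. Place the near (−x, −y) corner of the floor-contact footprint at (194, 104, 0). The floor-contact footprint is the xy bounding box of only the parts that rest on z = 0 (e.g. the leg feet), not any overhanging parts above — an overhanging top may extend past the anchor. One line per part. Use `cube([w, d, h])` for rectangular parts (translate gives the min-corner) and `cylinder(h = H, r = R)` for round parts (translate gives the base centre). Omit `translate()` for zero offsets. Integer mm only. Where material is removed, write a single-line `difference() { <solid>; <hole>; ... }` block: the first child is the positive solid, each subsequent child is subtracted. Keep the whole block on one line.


difference() { translate([385, 295, 0]) cylinder(h = 375, r = 191); translate([385, 295, 0]) cylinder(h = 375, r = 100); }


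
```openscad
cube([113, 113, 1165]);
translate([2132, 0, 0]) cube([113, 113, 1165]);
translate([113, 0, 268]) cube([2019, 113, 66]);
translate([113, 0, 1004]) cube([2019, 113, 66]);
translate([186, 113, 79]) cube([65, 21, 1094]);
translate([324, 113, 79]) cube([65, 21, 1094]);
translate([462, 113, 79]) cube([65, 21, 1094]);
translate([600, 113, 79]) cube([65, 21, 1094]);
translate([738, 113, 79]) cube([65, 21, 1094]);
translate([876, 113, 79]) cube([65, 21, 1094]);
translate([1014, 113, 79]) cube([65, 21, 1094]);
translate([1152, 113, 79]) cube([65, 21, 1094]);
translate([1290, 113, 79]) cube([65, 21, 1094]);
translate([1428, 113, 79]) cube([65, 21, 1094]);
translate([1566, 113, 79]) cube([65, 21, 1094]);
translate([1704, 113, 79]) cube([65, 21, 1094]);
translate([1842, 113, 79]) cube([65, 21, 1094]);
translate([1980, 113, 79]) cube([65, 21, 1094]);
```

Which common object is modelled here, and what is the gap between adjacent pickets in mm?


A fence section. The picket gap is 73 mm.

Two posts, two rails, 14 pickets — a fence section. Span 2019 mm holds 14 pickets of 65 mm with 15 equal gaps: ⌊(2019 − 14·65) / 15⌋ = 73 mm.


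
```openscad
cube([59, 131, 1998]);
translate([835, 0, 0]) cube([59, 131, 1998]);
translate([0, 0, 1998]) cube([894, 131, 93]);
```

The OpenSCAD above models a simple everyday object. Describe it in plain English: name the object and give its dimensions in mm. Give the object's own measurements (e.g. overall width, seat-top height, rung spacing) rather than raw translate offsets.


A door frame. The clear opening is 776 mm wide and 1998 mm high. Two 59 mm wide jambs, 131 mm deep, stand either side of the opening from the floor to the top of the opening. A 93 mm thick head sits across the top of both jambs, spanning the full outside width of the frame.


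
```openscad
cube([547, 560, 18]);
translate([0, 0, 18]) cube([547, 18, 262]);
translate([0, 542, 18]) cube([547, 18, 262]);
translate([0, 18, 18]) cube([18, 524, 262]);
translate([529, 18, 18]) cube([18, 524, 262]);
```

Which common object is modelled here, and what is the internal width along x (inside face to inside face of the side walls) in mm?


An open box. The internal width is 511 mm.

A 547×560 base slab with four walls standing on it — an open box. The base is 547 mm wide and the walls are 18 mm thick, so the internal width is 547 − 2 × 18 = 511 mm.


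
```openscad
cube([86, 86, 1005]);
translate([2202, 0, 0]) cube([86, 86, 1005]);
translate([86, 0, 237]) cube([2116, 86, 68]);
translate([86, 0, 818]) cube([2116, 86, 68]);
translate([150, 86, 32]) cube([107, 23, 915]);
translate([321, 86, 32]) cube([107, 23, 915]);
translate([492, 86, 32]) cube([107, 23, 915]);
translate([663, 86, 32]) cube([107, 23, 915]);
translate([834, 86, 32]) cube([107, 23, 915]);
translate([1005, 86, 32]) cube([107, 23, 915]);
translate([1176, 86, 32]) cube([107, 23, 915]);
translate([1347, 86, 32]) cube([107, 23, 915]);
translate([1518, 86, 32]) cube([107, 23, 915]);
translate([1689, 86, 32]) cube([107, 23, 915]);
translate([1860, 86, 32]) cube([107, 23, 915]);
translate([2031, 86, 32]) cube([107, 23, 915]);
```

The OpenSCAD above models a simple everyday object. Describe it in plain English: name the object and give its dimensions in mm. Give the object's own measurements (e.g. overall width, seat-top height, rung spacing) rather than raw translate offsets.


A fence section. Two 86×86 mm posts, 1005 mm tall, stand on the floor with a clear span of 2116 mm between their inner faces. Two horizontal rails of 86×68 mm section span the gap between the posts with their undersides at z = 237 mm and z = 818 mm, flush with the posts' −y face. 12 pickets, each 107 mm wide, 23 mm thick and 915 mm tall, are fixed to the +y face of the rails with their bottoms at z = 32 mm, spaced across the span with a 64 mm gap after the −x post and between neighbouring pickets and before the +x post.


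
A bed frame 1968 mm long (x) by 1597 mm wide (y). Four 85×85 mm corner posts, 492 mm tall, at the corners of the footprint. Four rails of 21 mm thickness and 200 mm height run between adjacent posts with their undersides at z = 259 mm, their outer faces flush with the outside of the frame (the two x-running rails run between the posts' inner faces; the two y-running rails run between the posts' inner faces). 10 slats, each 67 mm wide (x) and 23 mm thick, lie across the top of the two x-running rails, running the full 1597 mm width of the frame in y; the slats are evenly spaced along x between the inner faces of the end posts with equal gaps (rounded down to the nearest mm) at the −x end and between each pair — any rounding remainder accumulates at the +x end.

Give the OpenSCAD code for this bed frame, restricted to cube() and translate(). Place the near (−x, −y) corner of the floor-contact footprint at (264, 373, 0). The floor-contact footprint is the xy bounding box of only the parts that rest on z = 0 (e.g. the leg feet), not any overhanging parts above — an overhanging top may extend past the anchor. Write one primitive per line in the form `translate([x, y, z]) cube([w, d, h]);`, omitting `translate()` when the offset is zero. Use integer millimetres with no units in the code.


translate([264, 373, 0]) cube([85, 85, 492]);
translate([264, 1885, 0]) cube([85, 85, 492]);
translate([2147, 373, 0]) cube([85, 85, 492]);
translate([2147, 1885, 0]) cube([85, 85, 492]);
translate([349, 373, 259]) cube([1798, 21, 200]);
translate([349, 1949, 259]) cube([1798, 21, 200]);
translate([264, 458, 259]) cube([21, 1427, 200]);
translate([2211, 458, 259]) cube([21, 1427, 200]);
translate([451, 373, 459]) cube([67, 1597, 23]);
translate([620, 373, 459]) cube([67, 1597, 23]);
translate([789, 373, 459]) cube([67, 1597, 23]);
translate([958, 373, 459]) cube([67, 1597, 23]);
translate([1127, 373, 459]) cube([67, 1597, 23]);
translate([1296, 373, 459]) cube([67, 1597, 23]);
translate([1465, 373, 459]) cube([67, 1597, 23]);
translate([1634, 373, 459]) cube([67, 1597, 23]);
translate([1803, 373, 459]) cube([67, 1597, 23]);
translate([1972, 373, 459]) cube([67, 1597, 23]);


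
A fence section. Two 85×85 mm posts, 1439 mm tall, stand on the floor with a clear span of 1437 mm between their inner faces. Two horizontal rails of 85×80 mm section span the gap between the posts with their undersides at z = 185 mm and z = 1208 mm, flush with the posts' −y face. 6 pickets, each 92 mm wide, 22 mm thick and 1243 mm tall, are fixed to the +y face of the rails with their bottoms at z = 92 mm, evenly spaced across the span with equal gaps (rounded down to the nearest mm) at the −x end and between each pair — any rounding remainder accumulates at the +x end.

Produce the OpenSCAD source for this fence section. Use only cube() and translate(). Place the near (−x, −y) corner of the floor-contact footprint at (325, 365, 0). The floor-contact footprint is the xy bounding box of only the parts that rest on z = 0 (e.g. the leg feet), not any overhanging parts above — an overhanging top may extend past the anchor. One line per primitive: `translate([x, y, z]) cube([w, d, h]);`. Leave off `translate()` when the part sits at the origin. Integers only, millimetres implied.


translate([325, 365, 0]) cube([85, 85, 1439]);
translate([1847, 365, 0]) cube([85, 85, 1439]);
translate([410, 365, 185]) cube([1437, 85, 80]);
translate([410, 365, 1208]) cube([1437, 85, 80]);
translate([536, 450, 92]) cube([92, 22, 1243]);
translate([754, 450, 92]) cube([92, 22, 1243]);
translate([972, 450, 92]) cube([92, 22, 1243]);
translate([1190, 450, 92]) cube([92, 22, 1243]);
translate([1408, 450, 92]) cube([92, 22, 1243]);
translate([1626, 450, 92]) cube([92, 22, 1243]);


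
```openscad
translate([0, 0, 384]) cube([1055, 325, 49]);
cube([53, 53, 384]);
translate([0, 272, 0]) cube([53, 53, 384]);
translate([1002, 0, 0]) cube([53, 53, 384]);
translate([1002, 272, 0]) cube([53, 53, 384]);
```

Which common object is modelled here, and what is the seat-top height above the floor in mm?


A bench. The seat-top height is 433 mm.

A long slab on four corner posts — a bench. The slab sits at z = 384 with thickness 49, so the top is 384 + 49 = 433 mm.


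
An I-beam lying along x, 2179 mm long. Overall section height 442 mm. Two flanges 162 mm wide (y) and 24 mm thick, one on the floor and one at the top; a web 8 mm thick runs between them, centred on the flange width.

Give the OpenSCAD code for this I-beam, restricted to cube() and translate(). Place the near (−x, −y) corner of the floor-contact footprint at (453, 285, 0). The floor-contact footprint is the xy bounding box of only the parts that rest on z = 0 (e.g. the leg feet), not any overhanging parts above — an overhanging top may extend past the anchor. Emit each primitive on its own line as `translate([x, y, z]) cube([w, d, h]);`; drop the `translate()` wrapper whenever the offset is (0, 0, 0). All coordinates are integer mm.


translate([453, 285, 0]) cube([2179, 162, 24]);
translate([453, 362, 24]) cube([2179, 8, 394]);
translate([453, 285, 418]) cube([2179, 162, 24]);


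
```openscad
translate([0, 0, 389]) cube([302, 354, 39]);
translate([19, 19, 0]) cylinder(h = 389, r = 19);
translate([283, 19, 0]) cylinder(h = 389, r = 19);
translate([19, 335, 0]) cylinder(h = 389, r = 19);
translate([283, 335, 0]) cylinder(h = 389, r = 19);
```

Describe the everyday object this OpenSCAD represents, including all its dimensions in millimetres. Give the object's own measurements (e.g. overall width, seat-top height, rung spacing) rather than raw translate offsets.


A four-legged stool. The seat is a 302×354×39 mm slab whose top surface is at z = 428 mm; four round legs, each 38 mm in diameter, run from the floor (z = 0) to the underside of the seat, each leg's axis is inset half a diameter from the nearest pair of seat edges (so the leg's bounding box is flush with the corner).


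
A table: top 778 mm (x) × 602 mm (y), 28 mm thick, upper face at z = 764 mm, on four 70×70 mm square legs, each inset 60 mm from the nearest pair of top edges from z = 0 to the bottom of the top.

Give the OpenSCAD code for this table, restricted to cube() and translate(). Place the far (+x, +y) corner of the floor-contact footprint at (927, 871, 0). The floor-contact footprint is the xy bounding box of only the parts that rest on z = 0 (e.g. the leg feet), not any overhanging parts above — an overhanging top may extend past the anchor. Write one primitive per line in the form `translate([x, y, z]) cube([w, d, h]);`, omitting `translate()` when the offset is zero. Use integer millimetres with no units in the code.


translate([209, 329, 736]) cube([778, 602, 28]);
translate([269, 389, 0]) cube([70, 70, 736]);
translate([857, 389, 0]) cube([70, 70, 736]);
translate([269, 801, 0]) cube([70, 70, 736]);
translate([857, 801, 0]) cube([70, 70, 736]);


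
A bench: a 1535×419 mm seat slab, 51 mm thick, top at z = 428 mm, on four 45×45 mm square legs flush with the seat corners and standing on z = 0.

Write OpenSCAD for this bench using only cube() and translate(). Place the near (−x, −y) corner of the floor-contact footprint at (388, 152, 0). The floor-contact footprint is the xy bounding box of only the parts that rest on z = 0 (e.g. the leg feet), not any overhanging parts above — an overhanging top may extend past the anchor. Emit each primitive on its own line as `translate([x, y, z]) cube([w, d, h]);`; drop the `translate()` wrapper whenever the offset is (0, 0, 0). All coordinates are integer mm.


translate([388, 152, 377]) cube([1535, 419, 51]);
translate([388, 152, 0]) cube([45, 45, 377]);
translate([388, 526, 0]) cube([45, 45, 377]);
translate([1878, 152, 0]) cube([45, 45, 377]);
translate([1878, 526, 0]) cube([45, 45, 377]);
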